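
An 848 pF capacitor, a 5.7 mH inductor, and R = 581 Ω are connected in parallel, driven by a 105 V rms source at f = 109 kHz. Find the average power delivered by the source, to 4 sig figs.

ω = 2πf = 684900 rad/s
X_L = ωL = 3904 Ω
X_C = 1/(ωC) = 1722 Ω
Parallel: admittances add. Y = 1/R + 1/(jωL) + jωC
Y = (0.001721 + j0.0003246) S
|Y| = 0.001752 S → |Z| = 1/|Y| = 570.9 Ω, ∠Z = −∠Y = -10.68°
I = V/|Z| = 183.9 mA
P = VI cos φ = 105 × 0.1839 × cos(-10.68°) = 18.98 W

18.98 W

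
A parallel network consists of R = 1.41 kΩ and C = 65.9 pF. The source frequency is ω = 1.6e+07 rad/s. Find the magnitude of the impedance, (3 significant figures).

X_C = 1/(ωC) = 948 Ω
Parallel: admittances add. Y = 1/R + jωC
Y = (0.000709 + j0.00105) S
|Y| = 0.00127 S → |Z| = 1/|Y| = 787 Ω, ∠Z = −∠Y = -56.1°

787 Ω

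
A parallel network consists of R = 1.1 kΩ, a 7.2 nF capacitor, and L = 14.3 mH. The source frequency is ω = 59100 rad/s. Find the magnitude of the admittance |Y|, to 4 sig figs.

1.183 mS

X_L = ωL = 845.1 Ω
X_C = 1/(ωC) = 2350 Ω
Parallel: admittances add. Y = 1/R + 1/(jωL) + jωC
Y = (0.0009091 − j0.0007577) S
|Y| = 0.001183 S → |Z| = 1/|Y| = 845.0 Ω, ∠Z = −∠Y = 39.81°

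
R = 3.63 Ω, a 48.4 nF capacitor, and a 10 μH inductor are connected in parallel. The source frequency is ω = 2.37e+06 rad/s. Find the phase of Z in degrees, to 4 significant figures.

X_L = ωL = 23.70 Ω
X_C = 1/(ωC) = 8.718 Ω
Parallel: admittances add. Y = 1/R + 1/(jωL) + jωC
Y = (0.2755 + j0.07251) S
|Y| = 0.2849 S → |Z| = 1/|Y| = 3.510 Ω, ∠Z = −∠Y = -14.75°

-14.75°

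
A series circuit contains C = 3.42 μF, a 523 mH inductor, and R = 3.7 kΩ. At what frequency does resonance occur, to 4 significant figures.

ω₀ = 1/√(LC) = 1/√(0.523 × 3.42e-06) = 747.7 rad/s
f₀ = ω₀/(2π) = 119.0 Hz

119.0 Hz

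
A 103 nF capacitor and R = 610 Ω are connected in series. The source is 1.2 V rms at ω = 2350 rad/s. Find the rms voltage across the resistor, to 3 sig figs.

X_C = 1/(ωC) = 4130 Ω
Z = 610 − j4130 Ω
|Z| = √(610² + 4130²) = 4180 Ω
I = V/|Z| = 287 μA
V_R = I·|Z_R| = 0.000287 × 610 = 0.175 V

0.175 V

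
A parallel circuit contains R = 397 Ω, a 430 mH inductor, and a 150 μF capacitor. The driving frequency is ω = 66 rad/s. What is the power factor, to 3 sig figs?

0.0989

X_L = ωL = 28.4 Ω
X_C = 1/(ωC) = 101 Ω
Parallel: admittances add. Y = 1/R + 1/(jωL) + jωC
Y = (0.00252 − j0.0253) S
|Y| = 0.0255 S → |Z| = 1/|Y| = 39.3 Ω, ∠Z = −∠Y = 84.3°
cos φ = cos(84.3°) = 0.0989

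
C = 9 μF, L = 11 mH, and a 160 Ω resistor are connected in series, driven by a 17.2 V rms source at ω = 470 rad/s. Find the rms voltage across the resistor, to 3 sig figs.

9.79 V

X_L = ωL = 5.17 Ω
X_C = 1/(ωC) = 236 Ω
Net reactance X = X_L − X_C = -231 Ω
Z = 160 − j231 Ω
|Z| = √(160² + 231²) = 281 Ω
I = V/|Z| = 61.2 mA
V_R = I·|Z_R| = 0.0612 × 160 = 9.79 V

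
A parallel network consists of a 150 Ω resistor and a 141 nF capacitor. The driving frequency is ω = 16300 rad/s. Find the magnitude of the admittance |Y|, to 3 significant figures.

7.05 mS

X_C = 1/(ωC) = 435 Ω
Parallel: admittances add. Y = 1/R + jωC
Y = (0.00667 + j0.00230) S
|Y| = 0.00705 S → |Z| = 1/|Y| = 142 Ω, ∠Z = −∠Y = -19.0°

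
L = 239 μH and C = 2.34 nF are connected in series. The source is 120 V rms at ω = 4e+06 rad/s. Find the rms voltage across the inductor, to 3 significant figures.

135 V

X_L = ωL = 956 Ω
X_C = 1/(ωC) = 107 Ω
Net reactance X = X_L − X_C = 849 Ω
Z = j849 Ω
|Z| = √(0² + 849²) = 849 Ω
I = V/|Z| = 141 mA
V_L = I·|Z_L| = 0.141 × 956 = 135 V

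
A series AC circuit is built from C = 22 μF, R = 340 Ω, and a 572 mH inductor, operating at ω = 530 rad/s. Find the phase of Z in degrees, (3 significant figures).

32.6°

X_L = ωL = 303 Ω
X_C = 1/(ωC) = 85.8 Ω
Net reactance X = X_L − X_C = 217 Ω
Z = 340 + j217 Ω
|Z| = √(340² + 217²) = 404 Ω
∠Z = arctan(217/340) = 32.6°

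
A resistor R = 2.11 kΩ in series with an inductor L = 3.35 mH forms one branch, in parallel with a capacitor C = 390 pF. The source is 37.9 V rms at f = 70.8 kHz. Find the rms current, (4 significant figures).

ω = 2πf = 444800 rad/s
X_L = ωL = 1490 Ω
X_C = 1/(ωC) = 5764 Ω
Branch 1 (R+jX_L): Z₁ = 2110 + j1490 Ω, |Z₁| = 2583 Ω
Branch 2 (−jX_C): Z₂ = −j5764 Ω
Parallel: Z = Z₁Z₂/(Z₁+Z₂), |Z| = 3124 Ω, ∠Z = 8.957°
I = V/|Z| = 37.9/3124 = 12.13 mA

12.13 mA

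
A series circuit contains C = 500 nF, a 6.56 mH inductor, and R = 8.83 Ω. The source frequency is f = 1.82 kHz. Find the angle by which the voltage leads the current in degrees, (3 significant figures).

-84.9°

ω = 2πf = 11440 rad/s
X_L = ωL = 75.0 Ω
X_C = 1/(ωC) = 175 Ω
Net reactance X = X_L − X_C = -99.9 Ω
Z = 8.83 − j99.9 Ω
|Z| = √(8.83² + 99.9²) = 100 Ω
∠Z = arctan(-99.9/8.83) = -84.9°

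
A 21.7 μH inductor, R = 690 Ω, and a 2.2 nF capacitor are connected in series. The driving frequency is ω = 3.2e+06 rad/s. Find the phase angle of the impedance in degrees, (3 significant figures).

X_L = ωL = 69.4 Ω
X_C = 1/(ωC) = 142 Ω
Net reactance X = X_L − X_C = -72.6 Ω
Z = 690 − j72.6 Ω
|Z| = √(690² + 72.6²) = 694 Ω
∠Z = arctan(-72.6/690) = -6.01°

-6.01°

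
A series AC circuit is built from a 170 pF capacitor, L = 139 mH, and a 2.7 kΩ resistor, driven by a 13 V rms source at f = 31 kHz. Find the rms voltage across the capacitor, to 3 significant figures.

ω = 2πf = 194800 rad/s
X_L = ωL = 27100 Ω
X_C = 1/(ωC) = 30200 Ω
Net reactance X = X_L − X_C = -3130 Ω
Z = 2700 − j3130 Ω
|Z| = √(2700² + 3130²) = 4130 Ω
I = V/|Z| = 3.15 mA
V_C = I·|Z_C| = 0.00315 × 30200 = 95.0 V

95.0 V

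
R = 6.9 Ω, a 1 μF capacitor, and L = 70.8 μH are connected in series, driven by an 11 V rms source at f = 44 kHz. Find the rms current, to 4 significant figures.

632.8 mA

ω = 2πf = 276500 rad/s
X_L = ωL = 19.57 Ω
X_C = 1/(ωC) = 3.617 Ω
Net reactance X = X_L − X_C = 15.96 Ω
Z = 6.900 + j15.96 Ω
|Z| = √(6.900² + 15.96²) = 17.38 Ω
I = V/|Z| = 11/17.38 = 632.8 mA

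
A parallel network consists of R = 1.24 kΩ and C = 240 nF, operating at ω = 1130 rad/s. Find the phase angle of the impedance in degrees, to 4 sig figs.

X_C = 1/(ωC) = 3687 Ω
Parallel: admittances add. Y = 1/R + jωC
Y = (0.0008065 + j0.0002712) S
|Y| = 0.0008508 S → |Z| = 1/|Y| = 1175 Ω, ∠Z = −∠Y = -18.59°

-18.59°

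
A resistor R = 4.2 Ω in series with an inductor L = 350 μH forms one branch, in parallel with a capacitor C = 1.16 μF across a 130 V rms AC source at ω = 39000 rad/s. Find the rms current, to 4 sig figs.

3.887 A

X_L = ωL = 13.65 Ω
X_C = 1/(ωC) = 22.10 Ω
Branch 1 (R+jX_L): Z₁ = 4.200 + j13.65 Ω, |Z₁| = 14.28 Ω
Branch 2 (−jX_C): Z₂ = −j22.10 Ω
Parallel: Z = Z₁Z₂/(Z₁+Z₂), |Z| = 33.44 Ω, ∠Z = 46.48°
I = V/|Z| = 130/33.44 = 3.887 A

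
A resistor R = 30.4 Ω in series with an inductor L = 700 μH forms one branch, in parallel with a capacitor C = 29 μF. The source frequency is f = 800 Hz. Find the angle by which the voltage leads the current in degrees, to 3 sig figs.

ω = 2πf = 5027 rad/s
X_L = ωL = 3.52 Ω
X_C = 1/(ωC) = 6.86 Ω
Branch 1 (R+jX_L): Z₁ = 30.4 + j3.52 Ω, |Z₁| = 30.6 Ω
Branch 2 (−jX_C): Z₂ = −j6.86 Ω
Parallel: Z = Z₁Z₂/(Z₁+Z₂), |Z| = 6.86 Ω, ∠Z = -77.1°

-77.1°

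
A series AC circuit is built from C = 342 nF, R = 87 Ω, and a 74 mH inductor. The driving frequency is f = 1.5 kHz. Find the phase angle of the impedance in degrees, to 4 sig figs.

ω = 2πf = 9425 rad/s
X_L = ωL = 697.4 Ω
X_C = 1/(ωC) = 310.2 Ω
Net reactance X = X_L − X_C = 387.2 Ω
Z = 87.00 + j387.2 Ω
|Z| = √(87.00² + 387.2²) = 396.8 Ω
∠Z = arctan(387.2/87.00) = 77.34°

77.34°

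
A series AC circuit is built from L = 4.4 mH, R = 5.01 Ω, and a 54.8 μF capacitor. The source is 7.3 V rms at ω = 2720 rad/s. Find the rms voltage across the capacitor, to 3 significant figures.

6.74 V

X_L = ωL = 12.0 Ω
X_C = 1/(ωC) = 6.71 Ω
Net reactance X = X_L − X_C = 5.26 Ω
Z = 5.01 + j5.26 Ω
|Z| = √(5.01² + 5.26²) = 7.26 Ω
I = V/|Z| = 1.01 A
V_C = I·|Z_C| = 1.01 × 6.71 = 6.74 V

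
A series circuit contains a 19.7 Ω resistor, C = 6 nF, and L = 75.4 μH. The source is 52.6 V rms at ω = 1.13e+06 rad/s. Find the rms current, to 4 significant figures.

X_L = ωL = 85.20 Ω
X_C = 1/(ωC) = 147.5 Ω
Net reactance X = X_L − X_C = -62.29 Ω
Z = 19.70 − j62.29 Ω
|Z| = √(19.70² + 62.29²) = 65.33 Ω
I = V/|Z| = 52.6/65.33 = 805.1 mA

805.1 mA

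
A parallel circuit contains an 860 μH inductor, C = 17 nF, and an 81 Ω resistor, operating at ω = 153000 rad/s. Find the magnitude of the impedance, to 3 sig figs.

75.1 Ω

X_L = ωL = 132 Ω
X_C = 1/(ωC) = 384 Ω
Parallel: admittances add. Y = 1/R + 1/(jωL) + jωC
Y = (0.0123 − j0.00500) S
|Y| = 0.0133 S → |Z| = 1/|Y| = 75.1 Ω, ∠Z = −∠Y = 22.0°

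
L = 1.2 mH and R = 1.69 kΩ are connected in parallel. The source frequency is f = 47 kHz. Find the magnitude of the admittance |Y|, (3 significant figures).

2.88 mS

ω = 2πf = 295300 rad/s
X_L = ωL = 354 Ω
Parallel: admittances add. Y = 1/R + 1/(jωL)
Y = (0.000592 − j0.00282) S
|Y| = 0.00288 S → |Z| = 1/|Y| = 347 Ω, ∠Z = −∠Y = 78.2°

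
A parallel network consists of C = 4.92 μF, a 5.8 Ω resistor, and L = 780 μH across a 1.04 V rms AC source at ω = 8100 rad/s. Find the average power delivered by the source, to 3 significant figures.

X_L = ωL = 6.32 Ω
X_C = 1/(ωC) = 25.1 Ω
Parallel: admittances add. Y = 1/R + 1/(jωL) + jωC
Y = (0.172 − j0.118) S
|Y| = 0.209 S → |Z| = 1/|Y| = 4.78 Ω, ∠Z = −∠Y = 34.5°
I = V/|Z| = 218 mA
P = VI cos φ = 1.04 × 0.218 × cos(34.5°) = 186 mW

186 mW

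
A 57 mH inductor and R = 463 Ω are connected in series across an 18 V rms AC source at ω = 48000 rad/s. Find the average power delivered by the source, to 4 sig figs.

X_L = ωL = 2736 Ω
Z = 463.0 + j2736 Ω
|Z| = √(463.0² + 2736²) = 2775 Ω
∠Z = arctan(2736/463.0) = 80.40°
I = V/|Z| = 6.487 mA
P = VI cos φ = 18 × 0.006487 × cos(80.40°) = 19.48 mW

19.48 mW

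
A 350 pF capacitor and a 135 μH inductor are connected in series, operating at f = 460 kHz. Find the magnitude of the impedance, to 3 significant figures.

598 Ω

ω = 2πf = 2.89e+06 rad/s
X_L = ωL = 390 Ω
X_C = 1/(ωC) = 989 Ω
Net reactance X = X_L − X_C = -598 Ω
Z = − j598 Ω
|Z| = √(0² + 598²) = 598 Ω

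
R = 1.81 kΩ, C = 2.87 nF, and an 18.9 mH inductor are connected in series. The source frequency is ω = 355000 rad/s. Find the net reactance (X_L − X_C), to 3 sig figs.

5730 Ω

X_L = ωL = 6710 Ω
X_C = 1/(ωC) = 981 Ω
X = 6710 − 981 = 5730 Ω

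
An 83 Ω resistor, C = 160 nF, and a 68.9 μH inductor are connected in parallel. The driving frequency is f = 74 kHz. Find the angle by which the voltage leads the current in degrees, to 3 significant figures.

-74.4°

ω = 2πf = 465000 rad/s
X_L = ωL = 32.0 Ω
X_C = 1/(ωC) = 13.4 Ω
Parallel: admittances add. Y = 1/R + 1/(jωL) + jωC
Y = (0.0120 + j0.0432) S
|Y| = 0.0448 S → |Z| = 1/|Y| = 22.3 Ω, ∠Z = −∠Y = -74.4°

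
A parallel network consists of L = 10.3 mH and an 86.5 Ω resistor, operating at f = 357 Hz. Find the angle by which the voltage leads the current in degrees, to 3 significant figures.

ω = 2πf = 2243 rad/s
X_L = ωL = 23.1 Ω
Parallel: admittances add. Y = 1/R + 1/(jωL)
Y = (0.0116 − j0.0433) S
|Y| = 0.0448 S → |Z| = 1/|Y| = 22.3 Ω, ∠Z = −∠Y = 75.0°

75.0°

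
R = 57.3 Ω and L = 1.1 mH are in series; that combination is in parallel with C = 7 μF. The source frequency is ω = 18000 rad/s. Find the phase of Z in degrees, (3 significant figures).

-82.6°

X_L = ωL = 19.8 Ω
X_C = 1/(ωC) = 7.94 Ω
Branch 1 (R+jX_L): Z₁ = 57.3 + j19.8 Ω, |Z₁| = 60.6 Ω
Branch 2 (−jX_C): Z₂ = −j7.94 Ω
Parallel: Z = Z₁Z₂/(Z₁+Z₂), |Z| = 8.22 Ω, ∠Z = -82.6°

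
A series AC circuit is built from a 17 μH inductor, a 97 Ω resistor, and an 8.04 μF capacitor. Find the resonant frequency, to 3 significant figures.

ω₀ = 1/√(LC) = 1/√(1.7e-05 × 8.04e-06) = 85540 rad/s
f₀ = ω₀/(2π) = 13.6 kHz

13.6 kHz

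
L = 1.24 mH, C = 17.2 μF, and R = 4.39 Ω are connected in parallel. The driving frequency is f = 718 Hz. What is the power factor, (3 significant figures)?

ω = 2πf = 4511 rad/s
X_L = ωL = 5.59 Ω
X_C = 1/(ωC) = 12.9 Ω
Parallel: admittances add. Y = 1/R + 1/(jωL) + jωC
Y = (0.228 − j0.101) S
|Y| = 0.249 S → |Z| = 1/|Y| = 4.01 Ω, ∠Z = −∠Y = 23.9°
cos φ = cos(23.9°) = 0.914

0.914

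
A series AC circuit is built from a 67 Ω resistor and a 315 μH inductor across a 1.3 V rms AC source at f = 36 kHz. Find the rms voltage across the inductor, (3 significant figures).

ω = 2πf = 226200 rad/s
X_L = ωL = 71.3 Ω
Z = 67.0 + j71.3 Ω
|Z| = √(67.0² + 71.3²) = 97.8 Ω
I = V/|Z| = 13.3 mA
V_L = I·|Z_L| = 0.0133 × 71.3 = 0.947 V

0.947 V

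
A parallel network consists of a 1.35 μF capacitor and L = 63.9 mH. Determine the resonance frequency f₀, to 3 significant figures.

ω₀ = 1/√(LC) = 1/√(0.0639 × 1.35e-06) = 3405 rad/s
f₀ = ω₀/(2π) = 542 Hz

542 Hz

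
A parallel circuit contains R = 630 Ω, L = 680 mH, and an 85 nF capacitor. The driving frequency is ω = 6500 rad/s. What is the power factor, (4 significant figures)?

X_L = ωL = 4420 Ω
X_C = 1/(ωC) = 1810 Ω
Parallel: admittances add. Y = 1/R + 1/(jωL) + jωC
Y = (0.001587 + j0.0003263) S
|Y| = 0.001620 S → |Z| = 1/|Y| = 617.1 Ω, ∠Z = −∠Y = -11.61°
cos φ = cos(-11.61°) = 0.9795

0.9795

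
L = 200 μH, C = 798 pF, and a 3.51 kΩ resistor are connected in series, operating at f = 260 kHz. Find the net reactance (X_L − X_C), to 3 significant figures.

ω = 2πf = 1.634e+06 rad/s
X_L = ωL = 327 Ω
X_C = 1/(ωC) = 767 Ω
X = 327 − 767 = -440 Ω

-440 Ω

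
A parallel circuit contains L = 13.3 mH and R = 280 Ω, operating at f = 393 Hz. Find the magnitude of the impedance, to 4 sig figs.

ω = 2πf = 2469 rad/s
X_L = ωL = 32.84 Ω
Parallel: admittances add. Y = 1/R + 1/(jωL)
Y = (0.003571 − j0.03045) S
|Y| = 0.03066 S → |Z| = 1/|Y| = 32.62 Ω, ∠Z = −∠Y = 83.31°

32.62 Ω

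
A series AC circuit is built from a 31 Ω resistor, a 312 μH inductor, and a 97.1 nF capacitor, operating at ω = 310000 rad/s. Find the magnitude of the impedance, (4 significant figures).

X_L = ωL = 96.72 Ω
X_C = 1/(ωC) = 33.22 Ω
Net reactance X = X_L − X_C = 63.50 Ω
Z = 31.00 + j63.50 Ω
|Z| = √(31.00² + 63.50²) = 70.66 Ω

70.66 Ω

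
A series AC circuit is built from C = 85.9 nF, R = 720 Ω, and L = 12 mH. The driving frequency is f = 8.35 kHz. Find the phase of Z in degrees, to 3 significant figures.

ω = 2πf = 52460 rad/s
X_L = ωL = 630 Ω
X_C = 1/(ωC) = 222 Ω
Net reactance X = X_L − X_C = 408 Ω
Z = 720 + j408 Ω
|Z| = √(720² + 408²) = 827 Ω
∠Z = arctan(408/720) = 29.5°

29.5°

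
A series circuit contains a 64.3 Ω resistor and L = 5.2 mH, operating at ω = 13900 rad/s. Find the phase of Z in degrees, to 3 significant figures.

X_L = ωL = 72.3 Ω
Z = 64.3 + j72.3 Ω
|Z| = √(64.3² + 72.3²) = 96.7 Ω
∠Z = arctan(72.3/64.3) = 48.3°

48.3°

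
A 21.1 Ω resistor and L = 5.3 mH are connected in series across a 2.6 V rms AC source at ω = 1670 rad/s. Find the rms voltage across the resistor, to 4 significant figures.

2.398 V

X_L = ωL = 8.851 Ω
Z = 21.10 + j8.851 Ω
|Z| = √(21.10² + 8.851²) = 22.88 Ω
I = V/|Z| = 113.6 mA
V_R = I·|Z_R| = 0.1136 × 21.10 = 2.398 V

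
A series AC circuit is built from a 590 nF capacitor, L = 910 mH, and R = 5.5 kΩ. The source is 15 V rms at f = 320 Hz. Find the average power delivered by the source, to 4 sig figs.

39.63 mW

ω = 2πf = 2011 rad/s
X_L = ωL = 1830 Ω
X_C = 1/(ωC) = 843.0 Ω
Net reactance X = X_L − X_C = 986.7 Ω
Z = 5500 + j986.7 Ω
|Z| = √(5500² + 986.7²) = 5588 Ω
∠Z = arctan(986.7/5500) = 10.17°
I = V/|Z| = 2.684 mA
P = VI cos φ = 15 × 0.002684 × cos(10.17°) = 39.63 mW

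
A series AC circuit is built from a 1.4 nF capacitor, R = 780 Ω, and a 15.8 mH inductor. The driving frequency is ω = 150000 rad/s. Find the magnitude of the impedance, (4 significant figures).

X_L = ωL = 2370 Ω
X_C = 1/(ωC) = 4762 Ω
Net reactance X = X_L − X_C = -2392 Ω
Z = 780.0 − j2392 Ω
|Z| = √(780.0² + 2392²) = 2516 Ω

2516 Ω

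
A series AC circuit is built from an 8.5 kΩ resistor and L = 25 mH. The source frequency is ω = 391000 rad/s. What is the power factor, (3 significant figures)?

0.656

X_L = ωL = 9780 Ω
Z = 8500 + j9780 Ω
|Z| = √(8500² + 9780²) = 13000 Ω
∠Z = arctan(9780/8500) = 49.0°
cos φ = cos(49.0°) = 0.656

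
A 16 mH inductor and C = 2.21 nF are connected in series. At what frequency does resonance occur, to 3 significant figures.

ω₀ = 1/√(LC) = 1/√(0.016 × 2.21e-09) = 168200 rad/s
f₀ = ω₀/(2π) = 26.8 kHz

26.8 kHz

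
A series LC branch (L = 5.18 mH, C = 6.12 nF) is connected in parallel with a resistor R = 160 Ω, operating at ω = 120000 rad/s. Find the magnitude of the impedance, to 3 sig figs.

156 Ω

X_L = ωL = 622 Ω
X_C = 1/(ωC) = 1360 Ω
Branch 1: Z₁ = R = 160 Ω
Branch 2 (series LC): Z₂ = j(X_L − X_C) = −j740 Ω
Parallel: Z = Z₁Z₂/(Z₁+Z₂), |Z| = 156 Ω, ∠Z = -12.2°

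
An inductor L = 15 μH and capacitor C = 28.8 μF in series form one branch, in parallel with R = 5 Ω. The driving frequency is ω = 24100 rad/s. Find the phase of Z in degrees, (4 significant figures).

X_L = ωL = 0.3615 Ω
X_C = 1/(ωC) = 1.441 Ω
Branch 1: Z₁ = R = 5.000 Ω
Branch 2 (series LC): Z₂ = j(X_L − X_C) = −j1.079 Ω
Parallel: Z = Z₁Z₂/(Z₁+Z₂), |Z| = 1.055 Ω, ∠Z = -77.82°

-77.82°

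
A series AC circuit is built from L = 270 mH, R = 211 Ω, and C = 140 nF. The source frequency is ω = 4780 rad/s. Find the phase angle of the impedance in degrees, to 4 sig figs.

X_L = ωL = 1291 Ω
X_C = 1/(ωC) = 1494 Ω
Net reactance X = X_L − X_C = -203.7 Ω
Z = 211.0 − j203.7 Ω
|Z| = √(211.0² + 203.7²) = 293.3 Ω
∠Z = arctan(-203.7/211.0) = -43.99°

-43.99°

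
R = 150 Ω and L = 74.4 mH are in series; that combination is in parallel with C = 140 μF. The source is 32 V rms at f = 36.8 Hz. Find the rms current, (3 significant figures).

1.03 A

ω = 2πf = 231.2 rad/s
X_L = ωL = 17.2 Ω
X_C = 1/(ωC) = 30.9 Ω
Branch 1 (R+jX_L): Z₁ = 150 + j17.2 Ω, |Z₁| = 151 Ω
Branch 2 (−jX_C): Z₂ = −j30.9 Ω
Parallel: Z = Z₁Z₂/(Z₁+Z₂), |Z| = 31.0 Ω, ∠Z = -78.2°
I = V/|Z| = 32/31.0 = 1.03 A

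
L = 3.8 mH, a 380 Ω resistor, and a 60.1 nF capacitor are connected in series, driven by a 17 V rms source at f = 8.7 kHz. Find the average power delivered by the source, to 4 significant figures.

714.3 mW

ω = 2πf = 54660 rad/s
X_L = ωL = 207.7 Ω
X_C = 1/(ωC) = 304.4 Ω
Net reactance X = X_L − X_C = -96.67 Ω
Z = 380.0 − j96.67 Ω
|Z| = √(380.0² + 96.67²) = 392.1 Ω
∠Z = arctan(-96.67/380.0) = -14.27°
I = V/|Z| = 43.36 mA
P = VI cos φ = 17 × 0.04336 × cos(-14.27°) = 714.3 mW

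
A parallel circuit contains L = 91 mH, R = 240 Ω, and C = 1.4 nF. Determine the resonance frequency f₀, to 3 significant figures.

14.1 kHz

ω₀ = 1/√(LC) = 1/√(0.091 × 1.4e-09) = 88600 rad/s
f₀ = ω₀/(2π) = 14.1 kHz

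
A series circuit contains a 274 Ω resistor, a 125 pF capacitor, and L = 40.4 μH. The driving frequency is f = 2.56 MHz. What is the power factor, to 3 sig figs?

0.874

ω = 2πf = 1.608e+07 rad/s
X_L = ωL = 650 Ω
X_C = 1/(ωC) = 497 Ω
Net reactance X = X_L − X_C = 152 Ω
Z = 274 + j152 Ω
|Z| = √(274² + 152²) = 314 Ω
∠Z = arctan(152/274) = 29.1°
cos φ = cos(29.1°) = 0.874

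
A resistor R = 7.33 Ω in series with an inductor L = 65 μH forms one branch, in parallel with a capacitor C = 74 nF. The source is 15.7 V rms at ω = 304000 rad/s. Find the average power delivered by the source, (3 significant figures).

X_L = ωL = 19.8 Ω
X_C = 1/(ωC) = 44.5 Ω
Branch 1 (R+jX_L): Z₁ = 7.33 + j19.8 Ω, |Z₁| = 21.1 Ω
Branch 2 (−jX_C): Z₂ = −j44.5 Ω
Parallel: Z = Z₁Z₂/(Z₁+Z₂), |Z| = 36.4 Ω, ∠Z = 53.1°
I = V/|Z| = 432 mA
P = VI cos φ = 15.7 × 0.432 × cos(53.1°) = 4.07 W

4.07 W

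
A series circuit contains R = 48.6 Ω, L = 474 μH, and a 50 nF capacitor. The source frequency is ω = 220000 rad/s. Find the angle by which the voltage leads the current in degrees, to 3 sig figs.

X_L = ωL = 104 Ω
X_C = 1/(ωC) = 90.9 Ω
Net reactance X = X_L − X_C = 13.4 Ω
Z = 48.6 + j13.4 Ω
|Z| = √(48.6² + 13.4²) = 50.4 Ω
∠Z = arctan(13.4/48.6) = 15.4°

15.4°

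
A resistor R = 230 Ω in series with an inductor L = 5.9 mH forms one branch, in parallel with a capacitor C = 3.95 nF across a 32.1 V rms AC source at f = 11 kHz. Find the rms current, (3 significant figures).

ω = 2πf = 69120 rad/s
X_L = ωL = 408 Ω
X_C = 1/(ωC) = 3660 Ω
Branch 1 (R+jX_L): Z₁ = 230 + j408 Ω, |Z₁| = 468 Ω
Branch 2 (−jX_C): Z₂ = −j3660 Ω
Parallel: Z = Z₁Z₂/(Z₁+Z₂), |Z| = 526 Ω, ∠Z = 56.5°
I = V/|Z| = 32.1/526 = 61.1 mA

61.1 mA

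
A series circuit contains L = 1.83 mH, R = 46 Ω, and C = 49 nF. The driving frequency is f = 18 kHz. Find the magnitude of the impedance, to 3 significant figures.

ω = 2πf = 113100 rad/s
X_L = ωL = 207 Ω
X_C = 1/(ωC) = 180 Ω
Net reactance X = X_L − X_C = 26.5 Ω
Z = 46.0 + j26.5 Ω
|Z| = √(46.0² + 26.5²) = 53.1 Ω

53.1 Ω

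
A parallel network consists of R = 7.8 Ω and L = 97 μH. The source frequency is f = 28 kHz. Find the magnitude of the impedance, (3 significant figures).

7.09 Ω

ω = 2πf = 175900 rad/s
X_L = ωL = 17.1 Ω
Parallel: admittances add. Y = 1/R + 1/(jωL)
Y = (0.128 − j0.0586) S
|Y| = 0.141 S → |Z| = 1/|Y| = 7.09 Ω, ∠Z = −∠Y = 24.6°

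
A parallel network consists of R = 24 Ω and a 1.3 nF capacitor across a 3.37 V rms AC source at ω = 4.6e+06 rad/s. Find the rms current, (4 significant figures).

141.9 mA

X_C = 1/(ωC) = 167.2 Ω
Parallel: admittances add. Y = 1/R + jωC
Y = (0.04167 + j0.005980) S
|Y| = 0.04209 S → |Z| = 1/|Y| = 23.76 Ω, ∠Z = −∠Y = -8.167°
I = V/|Z| = 3.37/23.76 = 141.9 mA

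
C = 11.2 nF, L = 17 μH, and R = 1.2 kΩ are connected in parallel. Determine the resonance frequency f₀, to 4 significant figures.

364.7 kHz

ω₀ = 1/√(LC) = 1/√(1.7e-05 × 1.12e-08) = 2.292e+06 rad/s
f₀ = ω₀/(2π) = 364.7 kHz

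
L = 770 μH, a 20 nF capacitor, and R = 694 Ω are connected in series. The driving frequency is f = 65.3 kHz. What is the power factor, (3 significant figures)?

ω = 2πf = 410300 rad/s
X_L = ωL = 316 Ω
X_C = 1/(ωC) = 122 Ω
Net reactance X = X_L − X_C = 194 Ω
Z = 694 + j194 Ω
|Z| = √(694² + 194²) = 721 Ω
∠Z = arctan(194/694) = 15.6°
cos φ = cos(15.6°) = 0.963

0.963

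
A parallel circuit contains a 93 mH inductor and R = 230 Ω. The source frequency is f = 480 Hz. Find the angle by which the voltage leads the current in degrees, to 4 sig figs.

ω = 2πf = 3016 rad/s
X_L = ωL = 280.5 Ω
Parallel: admittances add. Y = 1/R + 1/(jωL)
Y = (0.004348 − j0.003565) S
|Y| = 0.005623 S → |Z| = 1/|Y| = 177.8 Ω, ∠Z = −∠Y = 39.35°

39.35°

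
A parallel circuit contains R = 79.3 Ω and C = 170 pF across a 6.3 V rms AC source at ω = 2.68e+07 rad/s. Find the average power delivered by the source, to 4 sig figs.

X_C = 1/(ωC) = 219.5 Ω
Parallel: admittances add. Y = 1/R + jωC
Y = (0.01261 + j0.004556) S
|Y| = 0.01341 S → |Z| = 1/|Y| = 74.58 Ω, ∠Z = −∠Y = -19.86°
I = V/|Z| = 84.47 mA
P = VI cos φ = 6.3 × 0.08447 × cos(-19.86°) = 500.5 mW

500.5 mW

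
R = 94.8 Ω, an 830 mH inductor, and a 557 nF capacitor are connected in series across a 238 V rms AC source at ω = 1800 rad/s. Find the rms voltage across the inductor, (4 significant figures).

X_L = ωL = 1494 Ω
X_C = 1/(ωC) = 997.4 Ω
Net reactance X = X_L − X_C = 496.6 Ω
Z = 94.80 + j496.6 Ω
|Z| = √(94.80² + 496.6²) = 505.6 Ω
I = V/|Z| = 470.8 mA
V_L = I·|Z_L| = 0.4708 × 1494 = 703.3 V

703.3 V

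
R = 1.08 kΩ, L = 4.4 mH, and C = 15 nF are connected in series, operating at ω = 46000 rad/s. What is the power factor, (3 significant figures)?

0.655

X_L = ωL = 202 Ω
X_C = 1/(ωC) = 1450 Ω
Net reactance X = X_L − X_C = -1250 Ω
Z = 1080 − j1250 Ω
|Z| = √(1080² + 1250²) = 1650 Ω
∠Z = arctan(-1250/1080) = -49.1°
cos φ = cos(-49.1°) = 0.655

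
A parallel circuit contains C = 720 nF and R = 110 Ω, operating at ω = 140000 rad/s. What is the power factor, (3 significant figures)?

X_C = 1/(ωC) = 9.92 Ω
Parallel: admittances add. Y = 1/R + jωC
Y = (0.00909 + j0.101) S
|Y| = 0.101 S → |Z| = 1/|Y| = 9.88 Ω, ∠Z = −∠Y = -84.8°
cos φ = cos(-84.8°) = 0.0898

0.0898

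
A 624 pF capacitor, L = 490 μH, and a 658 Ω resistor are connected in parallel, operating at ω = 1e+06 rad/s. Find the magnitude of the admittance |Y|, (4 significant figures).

2.078 mS

X_L = ωL = 490.0 Ω
X_C = 1/(ωC) = 1603 Ω
Parallel: admittances add. Y = 1/R + 1/(jωL) + jωC
Y = (0.001520 − j0.001417) S
|Y| = 0.002078 S → |Z| = 1/|Y| = 481.3 Ω, ∠Z = −∠Y = 42.99°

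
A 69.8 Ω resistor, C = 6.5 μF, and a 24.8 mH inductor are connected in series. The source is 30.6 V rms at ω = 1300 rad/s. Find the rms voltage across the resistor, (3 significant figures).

X_L = ωL = 32.2 Ω
X_C = 1/(ωC) = 118 Ω
Net reactance X = X_L − X_C = -86.1 Ω
Z = 69.8 − j86.1 Ω
|Z| = √(69.8² + 86.1²) = 111 Ω
I = V/|Z| = 276 mA
V_R = I·|Z_R| = 0.276 × 69.8 = 19.3 V

19.3 V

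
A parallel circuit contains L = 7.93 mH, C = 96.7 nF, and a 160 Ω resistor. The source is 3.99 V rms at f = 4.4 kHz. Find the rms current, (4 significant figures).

ω = 2πf = 27650 rad/s
X_L = ωL = 219.2 Ω
X_C = 1/(ωC) = 374.1 Ω
Parallel: admittances add. Y = 1/R + 1/(jωL) + jωC
Y = (0.006250 − j0.001888) S
|Y| = 0.006529 S → |Z| = 1/|Y| = 153.2 Ω, ∠Z = −∠Y = 16.81°
I = V/|Z| = 3.99/153.2 = 26.05 mA

26.05 mA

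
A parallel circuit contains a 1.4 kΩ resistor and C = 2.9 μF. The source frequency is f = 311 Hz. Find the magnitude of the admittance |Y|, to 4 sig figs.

5.712 mS

ω = 2πf = 1954 rad/s
X_C = 1/(ωC) = 176.5 Ω
Parallel: admittances add. Y = 1/R + jωC
Y = (0.0007143 + j0.005667) S
|Y| = 0.005712 S → |Z| = 1/|Y| = 175.1 Ω, ∠Z = −∠Y = -82.82°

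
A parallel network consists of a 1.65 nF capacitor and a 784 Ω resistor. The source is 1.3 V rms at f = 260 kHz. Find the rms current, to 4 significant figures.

ω = 2πf = 1.634e+06 rad/s
X_C = 1/(ωC) = 371.0 Ω
Parallel: admittances add. Y = 1/R + jωC
Y = (0.001276 + j0.002695) S
|Y| = 0.002982 S → |Z| = 1/|Y| = 335.3 Ω, ∠Z = −∠Y = -64.68°
I = V/|Z| = 1.3/335.3 = 3.877 mA

3.877 mA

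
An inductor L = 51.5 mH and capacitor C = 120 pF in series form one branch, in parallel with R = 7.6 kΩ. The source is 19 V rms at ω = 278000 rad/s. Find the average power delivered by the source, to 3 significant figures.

47.5 mW

X_L = ωL = 14300 Ω
X_C = 1/(ωC) = 30000 Ω
Branch 1: Z₁ = R = 7600 Ω
Branch 2 (series LC): Z₂ = j(X_L − X_C) = −j15700 Ω
Parallel: Z = Z₁Z₂/(Z₁+Z₂), |Z| = 6840 Ω, ∠Z = -25.9°
I = V/|Z| = 2.78 mA
P = VI cos φ = 19 × 0.00278 × cos(-25.9°) = 47.5 mW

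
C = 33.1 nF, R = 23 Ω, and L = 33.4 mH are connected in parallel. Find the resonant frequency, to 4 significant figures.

ω₀ = 1/√(LC) = 1/√(0.0334 × 3.31e-08) = 30080 rad/s
f₀ = ω₀/(2π) = 4.787 kHz

4.787 kHz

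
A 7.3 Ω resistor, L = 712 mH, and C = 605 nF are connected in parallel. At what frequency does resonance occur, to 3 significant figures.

ω₀ = 1/√(LC) = 1/√(0.712 × 6.05e-07) = 1524 rad/s
f₀ = ω₀/(2π) = 242 Hz

242 Hz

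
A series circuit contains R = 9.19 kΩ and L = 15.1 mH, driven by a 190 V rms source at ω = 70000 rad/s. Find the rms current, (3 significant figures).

20.5 mA

X_L = ωL = 1060 Ω
Z = 9190 + j1060 Ω
|Z| = √(9190² + 1060²) = 9250 Ω
I = V/|Z| = 190/9250 = 20.5 mA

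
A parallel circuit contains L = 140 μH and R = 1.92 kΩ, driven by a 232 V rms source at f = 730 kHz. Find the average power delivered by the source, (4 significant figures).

28.03 W

ω = 2πf = 4.587e+06 rad/s
X_L = ωL = 642.1 Ω
Parallel: admittances add. Y = 1/R + 1/(jωL)
Y = (0.0005208 − j0.001557) S
|Y| = 0.001642 S → |Z| = 1/|Y| = 609.0 Ω, ∠Z = −∠Y = 71.51°
I = V/|Z| = 381.0 mA
P = VI cos φ = 232 × 0.3810 × cos(71.51°) = 28.03 W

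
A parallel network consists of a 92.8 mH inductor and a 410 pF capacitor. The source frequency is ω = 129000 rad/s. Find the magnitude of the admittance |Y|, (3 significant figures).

30.6 μS

X_L = ωL = 12000 Ω
X_C = 1/(ωC) = 18900 Ω
Parallel: admittances add. Y = 1/(jωL) + jωC
Y = (0 − j3.06e-05) S
|Y| = 3.06e-05 S → |Z| = 1/|Y| = 32600 Ω, ∠Z = −∠Y = 90.0°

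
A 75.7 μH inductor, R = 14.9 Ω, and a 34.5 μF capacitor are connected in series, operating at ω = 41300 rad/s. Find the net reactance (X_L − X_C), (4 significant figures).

2.425 Ω

X_L = ωL = 3.126 Ω
X_C = 1/(ωC) = 0.7018 Ω
X = 3.126 − 0.7018 = 2.425 Ω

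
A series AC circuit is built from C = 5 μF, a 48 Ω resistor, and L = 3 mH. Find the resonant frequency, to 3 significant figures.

1.30 kHz

ω₀ = 1/√(LC) = 1/√(0.003 × 5e-06) = 8165 rad/s
f₀ = ω₀/(2π) = 1.30 kHz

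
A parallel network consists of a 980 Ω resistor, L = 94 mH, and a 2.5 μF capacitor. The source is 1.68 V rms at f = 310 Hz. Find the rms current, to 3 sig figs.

ω = 2πf = 1948 rad/s
X_L = ωL = 183 Ω
X_C = 1/(ωC) = 205 Ω
Parallel: admittances add. Y = 1/R + 1/(jωL) + jωC
Y = (0.00102 − j0.000592) S
|Y| = 0.00118 S → |Z| = 1/|Y| = 848 Ω, ∠Z = −∠Y = 30.1°
I = V/|Z| = 1.68/848 = 1.98 mA

1.98 mA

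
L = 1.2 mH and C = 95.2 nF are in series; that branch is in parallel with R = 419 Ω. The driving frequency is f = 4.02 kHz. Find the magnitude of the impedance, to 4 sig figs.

283.7 Ω

ω = 2πf = 25260 rad/s
X_L = ωL = 30.31 Ω
X_C = 1/(ωC) = 415.9 Ω
Branch 1: Z₁ = R = 419.0 Ω
Branch 2 (series LC): Z₂ = j(X_L − X_C) = −j385.6 Ω
Parallel: Z = Z₁Z₂/(Z₁+Z₂), |Z| = 283.7 Ω, ∠Z = -47.38°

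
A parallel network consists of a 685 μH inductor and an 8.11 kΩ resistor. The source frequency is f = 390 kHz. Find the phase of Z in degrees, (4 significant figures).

78.31°

ω = 2πf = 2.45e+06 rad/s
X_L = ωL = 1679 Ω
Parallel: admittances add. Y = 1/R + 1/(jωL)
Y = (0.0001233 − j0.0005958) S
|Y| = 0.0006084 S → |Z| = 1/|Y| = 1644 Ω, ∠Z = −∠Y = 78.31°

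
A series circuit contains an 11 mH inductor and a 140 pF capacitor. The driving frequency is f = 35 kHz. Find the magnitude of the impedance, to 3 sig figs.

30100 Ω

ω = 2πf = 219900 rad/s
X_L = ωL = 2420 Ω
X_C = 1/(ωC) = 32500 Ω
Net reactance X = X_L − X_C = -30100 Ω
Z = − j30100 Ω
|Z| = √(0² + 30100²) = 30100 Ω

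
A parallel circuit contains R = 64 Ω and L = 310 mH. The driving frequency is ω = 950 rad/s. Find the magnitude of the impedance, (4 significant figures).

62.54 Ω

X_L = ωL = 294.5 Ω
Parallel: admittances add. Y = 1/R + 1/(jωL)
Y = (0.01562 − j0.003396) S
|Y| = 0.01599 S → |Z| = 1/|Y| = 62.54 Ω, ∠Z = −∠Y = 12.26°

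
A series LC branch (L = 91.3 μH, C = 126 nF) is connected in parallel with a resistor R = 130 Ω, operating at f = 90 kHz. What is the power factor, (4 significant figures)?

0.2778

ω = 2πf = 565500 rad/s
X_L = ωL = 51.63 Ω
X_C = 1/(ωC) = 14.03 Ω
Branch 1: Z₁ = R = 130.0 Ω
Branch 2 (series LC): Z₂ = j(X_L − X_C) = j37.59 Ω
Parallel: Z = Z₁Z₂/(Z₁+Z₂), |Z| = 36.11 Ω, ∠Z = 73.87°
cos φ = cos(73.87°) = 0.2778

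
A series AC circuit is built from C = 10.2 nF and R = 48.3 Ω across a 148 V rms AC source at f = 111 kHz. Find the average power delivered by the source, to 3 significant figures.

ω = 2πf = 697400 rad/s
X_C = 1/(ωC) = 141 Ω
Z = 48.3 − j141 Ω
|Z| = √(48.3² + 141²) = 149 Ω
∠Z = arctan(-141/48.3) = -71.0°
I = V/|Z| = 996 mA
P = VI cos φ = 148 × 0.996 × cos(-71.0°) = 47.9 W

47.9 W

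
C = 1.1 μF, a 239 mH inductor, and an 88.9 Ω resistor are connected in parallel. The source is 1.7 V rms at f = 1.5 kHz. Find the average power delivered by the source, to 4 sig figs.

32.51 mW

ω = 2πf = 9425 rad/s
X_L = ωL = 2253 Ω
X_C = 1/(ωC) = 96.46 Ω
Parallel: admittances add. Y = 1/R + 1/(jωL) + jωC
Y = (0.01125 + j0.009923) S
|Y| = 0.01500 S → |Z| = 1/|Y| = 66.67 Ω, ∠Z = −∠Y = -41.42°
I = V/|Z| = 25.50 mA
P = VI cos φ = 1.7 × 0.02550 × cos(-41.42°) = 32.51 mW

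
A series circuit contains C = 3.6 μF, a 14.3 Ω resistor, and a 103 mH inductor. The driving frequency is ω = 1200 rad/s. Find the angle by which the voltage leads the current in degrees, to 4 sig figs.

X_L = ωL = 123.6 Ω
X_C = 1/(ωC) = 231.5 Ω
Net reactance X = X_L − X_C = -107.9 Ω
Z = 14.30 − j107.9 Ω
|Z| = √(14.30² + 107.9²) = 108.8 Ω
∠Z = arctan(-107.9/14.30) = -82.45°

-82.45°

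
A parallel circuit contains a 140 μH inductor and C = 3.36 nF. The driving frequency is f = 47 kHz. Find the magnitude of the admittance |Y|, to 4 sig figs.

23.20 mS

ω = 2πf = 295300 rad/s
X_L = ωL = 41.34 Ω
X_C = 1/(ωC) = 1008 Ω
Parallel: admittances add. Y = 1/(jωL) + jωC
Y = (0 − j0.02320) S
|Y| = 0.02320 S → |Z| = 1/|Y| = 43.11 Ω, ∠Z = −∠Y = 90.00°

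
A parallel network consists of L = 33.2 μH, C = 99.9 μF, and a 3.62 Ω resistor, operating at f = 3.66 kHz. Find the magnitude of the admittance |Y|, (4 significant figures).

1.025 S

ω = 2πf = 23000 rad/s
X_L = ωL = 0.7635 Ω
X_C = 1/(ωC) = 0.4353 Ω
Parallel: admittances add. Y = 1/R + 1/(jωL) + jωC
Y = (0.2762 + j0.9876) S
|Y| = 1.025 S → |Z| = 1/|Y| = 0.9752 Ω, ∠Z = −∠Y = -74.37°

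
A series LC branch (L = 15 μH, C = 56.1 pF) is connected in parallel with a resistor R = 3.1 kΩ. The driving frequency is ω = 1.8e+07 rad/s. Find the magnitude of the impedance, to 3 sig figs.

702 Ω

X_L = ωL = 270 Ω
X_C = 1/(ωC) = 990 Ω
Branch 1: Z₁ = R = 3100 Ω
Branch 2 (series LC): Z₂ = j(X_L − X_C) = −j720 Ω
Parallel: Z = Z₁Z₂/(Z₁+Z₂), |Z| = 702 Ω, ∠Z = -76.9°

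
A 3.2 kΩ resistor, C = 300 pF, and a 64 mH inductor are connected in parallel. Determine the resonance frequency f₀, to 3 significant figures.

36.3 kHz

ω₀ = 1/√(LC) = 1/√(0.064 × 3e-10) = 228200 rad/s
f₀ = ω₀/(2π) = 36.3 kHz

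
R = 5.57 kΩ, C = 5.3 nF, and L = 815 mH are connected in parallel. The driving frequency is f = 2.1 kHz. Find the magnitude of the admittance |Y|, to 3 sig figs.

181 μS

ω = 2πf = 13190 rad/s
X_L = ωL = 10800 Ω
X_C = 1/(ωC) = 14300 Ω
Parallel: admittances add. Y = 1/R + 1/(jωL) + jωC
Y = (0.000180 − j2.31e-05) S
|Y| = 0.000181 S → |Z| = 1/|Y| = 5520 Ω, ∠Z = −∠Y = 7.32°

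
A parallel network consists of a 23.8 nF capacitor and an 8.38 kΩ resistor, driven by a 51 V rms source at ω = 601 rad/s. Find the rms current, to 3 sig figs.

6.13 mA

X_C = 1/(ωC) = 69900 Ω
Parallel: admittances add. Y = 1/R + jωC
Y = (0.000119 + j1.43e-05) S
|Y| = 0.000120 S → |Z| = 1/|Y| = 8320 Ω, ∠Z = −∠Y = -6.84°
I = V/|Z| = 51/8320 = 6.13 mA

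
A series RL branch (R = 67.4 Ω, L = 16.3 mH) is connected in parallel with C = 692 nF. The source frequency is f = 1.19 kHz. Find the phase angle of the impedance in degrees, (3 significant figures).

ω = 2πf = 7477 rad/s
X_L = ωL = 122 Ω
X_C = 1/(ωC) = 193 Ω
Branch 1 (R+jX_L): Z₁ = 67.4 + j122 Ω, |Z₁| = 139 Ω
Branch 2 (−jX_C): Z₂ = −j193 Ω
Parallel: Z = Z₁Z₂/(Z₁+Z₂), |Z| = 274 Ω, ∠Z = 17.7°

17.7°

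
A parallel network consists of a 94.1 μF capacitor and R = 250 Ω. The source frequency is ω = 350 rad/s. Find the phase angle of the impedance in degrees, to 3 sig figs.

-83.1°

X_C = 1/(ωC) = 30.4 Ω
Parallel: admittances add. Y = 1/R + jωC
Y = (0.00400 + j0.0329) S
|Y| = 0.0332 S → |Z| = 1/|Y| = 30.1 Ω, ∠Z = −∠Y = -83.1°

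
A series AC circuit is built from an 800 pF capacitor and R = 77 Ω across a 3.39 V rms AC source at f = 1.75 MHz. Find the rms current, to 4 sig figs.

ω = 2πf = 1.1e+07 rad/s
X_C = 1/(ωC) = 113.7 Ω
Z = 77.00 − j113.7 Ω
|Z| = √(77.00² + 113.7²) = 137.3 Ω
I = V/|Z| = 3.39/137.3 = 24.69 mA

24.69 mA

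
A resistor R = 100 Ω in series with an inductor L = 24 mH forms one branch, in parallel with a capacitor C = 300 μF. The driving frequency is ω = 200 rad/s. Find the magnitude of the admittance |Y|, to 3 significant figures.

X_L = ωL = 4.80 Ω
X_C = 1/(ωC) = 16.7 Ω
Branch 1 (R+jX_L): Z₁ = 100 + j4.80 Ω, |Z₁| = 100 Ω
Branch 2 (−jX_C): Z₂ = −j16.7 Ω
Parallel: Z = Z₁Z₂/(Z₁+Z₂), |Z| = 16.6 Ω, ∠Z = -80.5°
|Y| = 1/|Z| = 60.4 mS

60.4 mS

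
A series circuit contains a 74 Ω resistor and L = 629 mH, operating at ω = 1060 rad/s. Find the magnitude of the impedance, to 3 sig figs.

671 Ω

X_L = ωL = 667 Ω
Z = 74.0 + j667 Ω
|Z| = √(74.0² + 667²) = 671 Ω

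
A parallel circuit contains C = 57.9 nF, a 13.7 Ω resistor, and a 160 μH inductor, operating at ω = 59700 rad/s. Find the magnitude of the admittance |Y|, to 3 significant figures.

125 mS

X_L = ωL = 9.55 Ω
X_C = 1/(ωC) = 289 Ω
Parallel: admittances add. Y = 1/R + 1/(jωL) + jωC
Y = (0.0730 − j0.101) S
|Y| = 0.125 S → |Z| = 1/|Y| = 8.01 Ω, ∠Z = −∠Y = 54.2°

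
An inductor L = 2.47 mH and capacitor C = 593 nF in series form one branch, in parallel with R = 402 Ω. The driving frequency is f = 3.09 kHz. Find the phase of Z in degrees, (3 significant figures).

ω = 2πf = 19420 rad/s
X_L = ωL = 48.0 Ω
X_C = 1/(ωC) = 86.9 Ω
Branch 1: Z₁ = R = 402 Ω
Branch 2 (series LC): Z₂ = j(X_L − X_C) = −j38.9 Ω
Parallel: Z = Z₁Z₂/(Z₁+Z₂), |Z| = 38.7 Ω, ∠Z = -84.5°

-84.5°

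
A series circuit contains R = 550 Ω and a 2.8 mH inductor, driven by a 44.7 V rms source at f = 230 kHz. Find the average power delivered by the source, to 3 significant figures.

ω = 2πf = 1.445e+06 rad/s
X_L = ωL = 4050 Ω
Z = 550 + j4050 Ω
|Z| = √(550² + 4050²) = 4080 Ω
∠Z = arctan(4050/550) = 82.3°
I = V/|Z| = 10.9 mA
P = VI cos φ = 44.7 × 0.0109 × cos(82.3°) = 65.9 mW

65.9 mW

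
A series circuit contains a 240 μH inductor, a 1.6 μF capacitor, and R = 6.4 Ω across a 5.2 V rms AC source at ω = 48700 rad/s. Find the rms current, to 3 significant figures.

800 mA

X_L = ωL = 11.7 Ω
X_C = 1/(ωC) = 12.8 Ω
Net reactance X = X_L − X_C = -1.15 Ω
Z = 6.40 − j1.15 Ω
|Z| = √(6.40² + 1.15²) = 6.50 Ω
I = V/|Z| = 5.2/6.50 = 800 mA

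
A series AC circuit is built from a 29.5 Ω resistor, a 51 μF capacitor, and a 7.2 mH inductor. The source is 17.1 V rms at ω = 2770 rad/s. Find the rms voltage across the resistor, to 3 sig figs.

X_L = ωL = 19.9 Ω
X_C = 1/(ωC) = 7.08 Ω
Net reactance X = X_L − X_C = 12.9 Ω
Z = 29.5 + j12.9 Ω
|Z| = √(29.5² + 12.9²) = 32.2 Ω
I = V/|Z| = 531 mA
V_R = I·|Z_R| = 0.531 × 29.5 = 15.7 V

15.7 V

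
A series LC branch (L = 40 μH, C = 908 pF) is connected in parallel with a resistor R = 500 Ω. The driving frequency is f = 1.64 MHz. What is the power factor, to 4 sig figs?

ω = 2πf = 1.03e+07 rad/s
X_L = ωL = 412.2 Ω
X_C = 1/(ωC) = 106.9 Ω
Branch 1: Z₁ = R = 500.0 Ω
Branch 2 (series LC): Z₂ = j(X_L − X_C) = j305.3 Ω
Parallel: Z = Z₁Z₂/(Z₁+Z₂), |Z| = 260.6 Ω, ∠Z = 58.59°
cos φ = cos(58.59°) = 0.5211

0.5211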